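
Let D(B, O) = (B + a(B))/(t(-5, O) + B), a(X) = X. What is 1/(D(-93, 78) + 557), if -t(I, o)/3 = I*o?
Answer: 359/199901 ≈ 0.0017959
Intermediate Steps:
t(I, o) = -3*I*o
D(B, O) = 2*B/(B + 15*O) (D(B, O) = (B + B)/(-3*(-5)*O + B) = (2*B)/(15*O + B) = (2*B)/(B + 15*O) = 2*B/(B + 15*O))
1/(D(-93, 78) + 557) = 1/(2*(-93)/(-93 + 15*78) + 557) = 1/(2*(-93)/(-93 + 1170) + 557) = 1/(2*(-93)/1077 + 557) = 1/(2*(-93)*(1/1077) + 557) = 1/(-62/359 + 557) = 1/(199901/359) = 359/199901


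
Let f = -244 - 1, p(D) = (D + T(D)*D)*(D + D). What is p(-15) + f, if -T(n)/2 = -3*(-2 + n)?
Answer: -45695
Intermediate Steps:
T(n) = -12 + 6*n (T(n) = -(-6)*(-2 + n) = -2*(6 - 3*n) = -12 + 6*n)
p(D) = 2*D*(D + D*(-12 + 6*D)) (p(D) = (D + (-12 + 6*D)*D)*(D + D) = (D + D*(-12 + 6*D))*(2*D) = 2*D*(D + D*(-12 + 6*D)))
f = -245
p(-15) + f = (-15)²*(-22 + 12*(-15)) - 245 = 225*(-22 - 180) - 245 = 225*(-202) - 245 = -45450 - 245 = -45695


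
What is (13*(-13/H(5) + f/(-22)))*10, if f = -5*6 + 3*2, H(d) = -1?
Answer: 20150/11 ≈ 1831.8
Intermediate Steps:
f = -24 (f = -30 + 6 = -24)
(13*(-13/H(5) + f/(-22)))*10 = (13*(-13/(-1) - 24/(-22)))*10 = (13*(-13*(-1) - 24*(-1/22)))*10 = (13*(13 + 12/11))*10 = (13*(155/11))*10 = (2015/11)*10 = 20150/11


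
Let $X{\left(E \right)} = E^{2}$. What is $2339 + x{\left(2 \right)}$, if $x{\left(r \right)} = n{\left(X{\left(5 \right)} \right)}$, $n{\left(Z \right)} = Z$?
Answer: $2364$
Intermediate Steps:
$x{\left(r \right)} = 25$ ($x{\left(r \right)} = 5^{2} = 25$)
$2339 + x{\left(2 \right)} = 2339 + 25 = 2364$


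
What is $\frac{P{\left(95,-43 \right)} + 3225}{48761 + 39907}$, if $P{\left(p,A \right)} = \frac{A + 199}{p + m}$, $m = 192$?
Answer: $\frac{102859}{2827524} \approx 0.036378$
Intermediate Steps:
$P{\left(p,A \right)} = \frac{199 + A}{192 + p}$ ($P{\left(p,A \right)} = \frac{A + 199}{p + 192} = \frac{199 + A}{192 + p}$)
$\frac{P{\left(95,-43 \right)} + 3225}{48761 + 39907} = \frac{\frac{199 - 43}{192 + 95} + 3225}{48761 + 39907} = \frac{\frac{1}{287} \cdot 156 + 3225}{88668} = \left(\frac{1}{287} \cdot 156 + 3225\right) \frac{1}{88668} = \left(\frac{156}{287} + 3225\right) \frac{1}{88668} = \frac{925731}{287} \cdot \frac{1}{88668} = \frac{102859}{2827524}$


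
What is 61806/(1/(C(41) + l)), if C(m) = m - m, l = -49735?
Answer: -3073921410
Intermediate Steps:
C(m) = 0
61806/(1/(C(41) + l)) = 61806/(1/(0 - 49735)) = 61806/(1/(-49735)) = 61806/(-1/49735) = 61806*(-49735) = -3073921410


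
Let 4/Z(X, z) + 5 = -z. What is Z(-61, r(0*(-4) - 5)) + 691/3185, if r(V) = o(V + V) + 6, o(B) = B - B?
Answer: -5139/35035 ≈ -0.14668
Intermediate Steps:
o(B) = 0
r(V) = 6 (r(V) = 0 + 6 = 6)
Z(X, z) = 4/(-5 - z)
Z(-61, r(0*(-4) - 5)) + 691/3185 = -4/(5 + 6) + 691/3185 = -4/11 + 691*(1/3185) = -4*1/11 + 691/3185 = -4/11 + 691/3185 = -5139/35035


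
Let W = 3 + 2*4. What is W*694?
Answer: 7634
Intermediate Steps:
W = 11 (W = 3 + 8 = 11)
W*694 = 11*694 = 7634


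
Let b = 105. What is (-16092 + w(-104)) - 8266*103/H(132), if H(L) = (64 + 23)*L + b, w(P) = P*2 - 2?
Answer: -189775276/11589 ≈ -16375.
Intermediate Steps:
w(P) = -2 + 2*P (w(P) = 2*P - 2 = -2 + 2*P)
H(L) = 105 + 87*L (H(L) = (64 + 23)*L + 105 = 87*L + 105 = 105 + 87*L)
(-16092 + w(-104)) - 8266*103/H(132) = (-16092 + (-2 + 2*(-104))) - 8266*103/(105 + 87*132) = (-16092 + (-2 - 208)) - 8266*103/(105 + 11484) = (-16092 - 210) - 8266/(11589*(1/103)) = -16302 - 8266/11589/103 = -16302 - 8266*103/11589 = -16302 - 851398/11589 = -189775276/11589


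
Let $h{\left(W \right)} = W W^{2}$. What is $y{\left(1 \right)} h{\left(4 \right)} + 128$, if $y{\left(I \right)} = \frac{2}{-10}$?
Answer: $\frac{576}{5} \approx 115.2$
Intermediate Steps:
$y{\left(I \right)} = - \frac{1}{5}$ ($y{\left(I \right)} = 2 \left(- \frac{1}{10}\right) = - \frac{1}{5}$)
$h{\left(W \right)} = W^{3}$
$y{\left(1 \right)} h{\left(4 \right)} + 128 = - \frac{4^{3}}{5} + 128 = \left(- \frac{1}{5}\right) 64 + 128 = - \frac{64}{5} + 128 = \frac{576}{5}$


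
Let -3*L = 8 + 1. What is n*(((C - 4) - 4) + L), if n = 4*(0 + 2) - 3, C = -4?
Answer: -75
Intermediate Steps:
L = -3 (L = -(8 + 1)/3 = -⅓*9 = -3)
n = 5 (n = 4*2 - 3 = 8 - 3 = 5)
n*(((C - 4) - 4) + L) = 5*(((-4 - 4) - 4) - 3) = 5*((-8 - 4) - 3) = 5*(-12 - 3) = 5*(-15) = -75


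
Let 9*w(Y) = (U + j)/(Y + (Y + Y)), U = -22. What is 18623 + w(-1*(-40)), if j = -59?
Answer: 744917/40 ≈ 18623.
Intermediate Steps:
w(Y) = -3/Y (w(Y) = ((-22 - 59)/(Y + (Y + Y)))/9 = (-81/(Y + 2*Y))/9 = (-81*1/(3*Y))/9 = (-27/Y)/9 = -3/Y)
18623 + w(-1*(-40)) = 18623 - 3/((-1*(-40))) = 18623 - 3/40 = 744917/40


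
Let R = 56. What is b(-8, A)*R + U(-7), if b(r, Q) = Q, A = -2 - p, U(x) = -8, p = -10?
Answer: 440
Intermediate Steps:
A = 8 (A = -2 - 1*(-10) = -2 + 10 = 8)
b(-8, A)*R + U(-7) = 8*56 - 8 = 448 - 8 = 440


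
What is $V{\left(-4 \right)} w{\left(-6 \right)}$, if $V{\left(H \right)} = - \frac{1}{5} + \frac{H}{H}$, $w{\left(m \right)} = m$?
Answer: $- \frac{24}{5} \approx -4.8$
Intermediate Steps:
$V{\left(H \right)} = \frac{4}{5}$ ($V{\left(H \right)} = \left(-1\right) \frac{1}{5} + 1 = - \frac{1}{5} + 1 = \frac{4}{5}$)
$V{\left(-4 \right)} w{\left(-6 \right)} = \frac{4}{5} \left(-6\right) = - \frac{24}{5}$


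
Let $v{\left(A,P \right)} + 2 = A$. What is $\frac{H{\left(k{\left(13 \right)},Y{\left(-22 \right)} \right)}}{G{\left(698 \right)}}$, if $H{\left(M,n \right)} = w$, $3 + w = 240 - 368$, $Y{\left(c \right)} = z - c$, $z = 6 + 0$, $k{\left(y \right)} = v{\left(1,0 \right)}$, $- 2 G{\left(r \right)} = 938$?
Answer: $\frac{131}{469} \approx 0.27932$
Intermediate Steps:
$v{\left(A,P \right)} = -2 + A$
$G{\left(r \right)} = -469$ ($G{\left(r \right)} = \left(- \frac{1}{2}\right) 938 = -469$)
$k{\left(y \right)} = -1$ ($k{\left(y \right)} = -2 + 1 = -1$)
$z = 6$
$Y{\left(c \right)} = 6 - c$
$w = -131$ ($w = -3 + \left(240 - 368\right) = -3 - 128 = -131$)
$H{\left(M,n \right)} = -131$
$\frac{H{\left(k{\left(13 \right)},Y{\left(-22 \right)} \right)}}{G{\left(698 \right)}} = - \frac{131}{-469} = \left(-131\right) \left(- \frac{1}{469}\right) = \frac{131}{469}$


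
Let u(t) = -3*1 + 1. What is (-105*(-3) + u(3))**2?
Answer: 97969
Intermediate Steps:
u(t) = -2 (u(t) = -3 + 1 = -2)
(-105*(-3) + u(3))**2 = (-105*(-3) - 2)**2 = (-21*(-15) - 2)**2 = (315 - 2)**2 = 313**2 = 97969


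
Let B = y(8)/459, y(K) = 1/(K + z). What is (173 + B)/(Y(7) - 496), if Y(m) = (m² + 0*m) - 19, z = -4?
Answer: -317629/855576 ≈ -0.37125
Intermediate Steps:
y(K) = 1/(-4 + K) (y(K) = 1/(K - 4) = 1/(-4 + K))
Y(m) = -19 + m² (Y(m) = (m² + 0) - 19 = m² - 19 = -19 + m²)
B = 1/1836 (B = 1/((-4 + 8)*459) = (1/459)/4 = (¼)*(1/459) = 1/1836 ≈ 0.00054466)
(173 + B)/(Y(7) - 496) = (173 + 1/1836)/((-19 + 7²) - 496) = 317629/(1836*((-19 + 49) - 496)) = 317629/(1836*(30 - 496)) = (317629/1836)/(-466) = (317629/1836)*(-1/466) = -317629/855576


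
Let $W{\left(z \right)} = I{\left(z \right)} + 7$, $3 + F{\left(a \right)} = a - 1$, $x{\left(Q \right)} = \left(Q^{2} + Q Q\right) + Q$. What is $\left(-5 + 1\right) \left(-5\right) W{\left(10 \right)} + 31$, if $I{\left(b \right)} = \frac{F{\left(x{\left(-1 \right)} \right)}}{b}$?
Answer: $165$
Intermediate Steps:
$x{\left(Q \right)} = Q + 2 Q^{2}$ ($x{\left(Q \right)} = \left(Q^{2} + Q^{2}\right) + Q = 2 Q^{2} + Q = Q + 2 Q^{2}$)
$F{\left(a \right)} = -4 + a$ ($F{\left(a \right)} = -3 + \left(a - 1\right) = -3 + \left(-1 + a\right) = -4 + a$)
$I{\left(b \right)} = - \frac{3}{b}$ ($I{\left(b \right)} = \frac{-4 - \left(1 + 2 \left(-1\right)\right)}{b} = \frac{-4 - \left(1 - 2\right)}{b} = \frac{-4 - -1}{b} = \frac{-4 + 1}{b} = - \frac{3}{b}$)
$W{\left(z \right)} = 7 - \frac{3}{z}$ ($W{\left(z \right)} = - \frac{3}{z} + 7 = 7 - \frac{3}{z}$)
$\left(-5 + 1\right) \left(-5\right) W{\left(10 \right)} + 31 = \left(-5 + 1\right) \left(-5\right) \left(7 - \frac{3}{10}\right) + 31 = \left(-4\right) \left(-5\right) \left(7 - \frac{3}{10}\right) + 31 = 20 \left(7 - \frac{3}{10}\right) + 31 = 20 \cdot \frac{67}{10} + 31 = 134 + 31 = 165$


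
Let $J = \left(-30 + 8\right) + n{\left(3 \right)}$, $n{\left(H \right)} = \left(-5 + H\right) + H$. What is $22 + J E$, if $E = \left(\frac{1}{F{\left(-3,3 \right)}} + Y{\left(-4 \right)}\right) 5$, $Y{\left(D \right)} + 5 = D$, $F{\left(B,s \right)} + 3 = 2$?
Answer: $1072$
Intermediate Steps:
$n{\left(H \right)} = -5 + 2 H$
$F{\left(B,s \right)} = -1$ ($F{\left(B,s \right)} = -3 + 2 = -1$)
$Y{\left(D \right)} = -5 + D$
$J = -21$ ($J = \left(-30 + 8\right) + \left(-5 + 2 \cdot 3\right) = -22 + \left(-5 + 6\right) = -22 + 1 = -21$)
$E = -50$ ($E = \left(\frac{1}{-1} - 9\right) 5 = \left(-1 - 9\right) 5 = \left(-10\right) 5 = -50$)
$22 + J E = 22 - -1050 = 22 + 1050 = 1072$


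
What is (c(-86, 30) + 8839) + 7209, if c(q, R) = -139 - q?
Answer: 15995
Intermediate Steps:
(c(-86, 30) + 8839) + 7209 = ((-139 - 1*(-86)) + 8839) + 7209 = ((-139 + 86) + 8839) + 7209 = (-53 + 8839) + 7209 = 8786 + 7209 = 15995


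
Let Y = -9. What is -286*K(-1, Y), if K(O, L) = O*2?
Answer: 572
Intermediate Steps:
K(O, L) = 2*O
-286*K(-1, Y) = -572*(-1) = -286*(-2) = 572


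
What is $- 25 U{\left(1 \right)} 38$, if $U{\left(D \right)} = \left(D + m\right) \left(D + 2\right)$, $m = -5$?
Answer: $11400$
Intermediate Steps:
$U{\left(D \right)} = \left(-5 + D\right) \left(2 + D\right)$ ($U{\left(D \right)} = \left(D - 5\right) \left(D + 2\right) = \left(-5 + D\right) \left(2 + D\right)$)
$- 25 U{\left(1 \right)} 38 = - 25 \left(-10 + 1^{2} - 3\right) 38 = - 25 \left(-10 + 1 - 3\right) 38 = \left(-25\right) \left(-12\right) 38 = 300 \cdot 38 = 11400$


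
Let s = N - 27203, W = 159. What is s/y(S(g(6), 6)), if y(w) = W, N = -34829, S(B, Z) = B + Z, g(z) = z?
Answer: -62032/159 ≈ -390.14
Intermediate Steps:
y(w) = 159
s = -62032 (s = -34829 - 27203 = -62032)
s/y(S(g(6), 6)) = -62032/159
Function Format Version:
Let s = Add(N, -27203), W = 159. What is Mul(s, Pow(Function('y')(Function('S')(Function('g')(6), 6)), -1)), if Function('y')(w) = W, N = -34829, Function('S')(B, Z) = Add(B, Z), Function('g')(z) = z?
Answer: Rational(-62032, 159) ≈ -390.14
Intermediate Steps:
Function('y')(w) = 159
s = -62032 (s = Add(-34829, -27203) = -62032)
Mul(s, Pow(Function('y')(Function('S')(Function('g')(6), 6)), -1)) = Mul(-62032, Pow(159, -1)) = Mul(-62032, Rational(1, 159)) = Rational(-62032, 159)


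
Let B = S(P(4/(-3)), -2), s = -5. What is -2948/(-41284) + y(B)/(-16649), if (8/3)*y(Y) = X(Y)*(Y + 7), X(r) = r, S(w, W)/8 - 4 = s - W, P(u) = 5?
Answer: 11805868/171834329 ≈ 0.068705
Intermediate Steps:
S(w, W) = -8 - 8*W (S(w, W) = 32 + 8*(-5 - W) = 32 + (-40 - 8*W) = -8 - 8*W)
B = 8 (B = -8 - 8*(-2) = -8 + 16 = 8)
y(Y) = 3*Y*(7 + Y)/8 (y(Y) = 3*(Y*(Y + 7))/8 = 3*(Y*(7 + Y))/8 = 3*Y*(7 + Y)/8)
-2948/(-41284) + y(B)/(-16649) = -2948/(-41284) + ((3/8)*8*(7 + 8))/(-16649) = -2948*(-1/41284) + ((3/8)*8*15)*(-1/16649) = 737/10321 + 45*(-1/16649) = 737/10321 - 45/16649 = 11805868/171834329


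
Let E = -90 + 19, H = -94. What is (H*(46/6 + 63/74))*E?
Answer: 6310267/111 ≈ 56849.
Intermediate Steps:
E = -71
(H*(46/6 + 63/74))*E = -94*(46/6 + 63/74)*(-71) = -94*(46*(⅙) + 63*(1/74))*(-71) = -94*(23/3 + 63/74)*(-71) = -94*1891/222*(-71) = -88877/111*(-71) = 6310267/111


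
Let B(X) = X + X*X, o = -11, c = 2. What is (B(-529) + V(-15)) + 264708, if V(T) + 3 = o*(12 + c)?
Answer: 543863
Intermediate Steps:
B(X) = X + X²
V(T) = -157 (V(T) = -3 - 11*(12 + 2) = -3 - 11*14 = -3 - 154 = -157)
(B(-529) + V(-15)) + 264708 = (-529*(1 - 529) - 157) + 264708 = (-529*(-528) - 157) + 264708 = (279312 - 157) + 264708 = 279155 + 264708 = 543863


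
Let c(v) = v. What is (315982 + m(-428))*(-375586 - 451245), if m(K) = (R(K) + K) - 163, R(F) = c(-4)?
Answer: -260771748597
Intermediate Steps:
R(F) = -4
m(K) = -167 + K (m(K) = (-4 + K) - 163 = -167 + K)
(315982 + m(-428))*(-375586 - 451245) = (315982 + (-167 - 428))*(-375586 - 451245) = (315982 - 595)*(-826831) = 315387*(-826831) = -260771748597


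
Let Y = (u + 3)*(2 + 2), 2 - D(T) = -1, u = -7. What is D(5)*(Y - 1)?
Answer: -51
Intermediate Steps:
D(T) = 3 (D(T) = 2 - 1*(-1) = 2 + 1 = 3)
Y = -16 (Y = (-7 + 3)*(2 + 2) = -4*4 = -16)
D(5)*(Y - 1) = 3*(-16 - 1) = 3*(-17) = -51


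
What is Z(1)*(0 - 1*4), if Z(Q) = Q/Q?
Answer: -4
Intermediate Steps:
Z(Q) = 1
Z(1)*(0 - 1*4) = 1*(0 - 1*4) = 1*(0 - 4) = 1*(-4) = -4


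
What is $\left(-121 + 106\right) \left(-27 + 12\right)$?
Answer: $225$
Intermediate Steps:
$\left(-121 + 106\right) \left(-27 + 12\right) = \left(-15\right) \left(-15\right) = 225$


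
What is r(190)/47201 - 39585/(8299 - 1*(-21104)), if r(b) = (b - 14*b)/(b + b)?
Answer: -113251073/84112182 ≈ -1.3464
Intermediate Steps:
r(b) = -13/2 (r(b) = (-13*b)/((2*b)) = (-13*b)*(1/(2*b)) = -13/2)
r(190)/47201 - 39585/(8299 - 1*(-21104)) = -13/2/47201 - 39585/(8299 - 1*(-21104)) = -13/2*1/47201 - 39585/(8299 + 21104) = -13/94402 - 39585/29403 = -13/94402 - 39585*1/29403 = -13/94402 - 13195/9801 = -113251073/84112182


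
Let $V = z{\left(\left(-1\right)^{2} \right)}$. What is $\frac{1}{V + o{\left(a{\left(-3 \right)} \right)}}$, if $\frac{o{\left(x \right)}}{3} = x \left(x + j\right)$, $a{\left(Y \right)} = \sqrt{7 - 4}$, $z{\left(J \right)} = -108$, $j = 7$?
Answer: $- \frac{11}{942} - \frac{7 \sqrt{3}}{2826} \approx -0.015968$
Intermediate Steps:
$a{\left(Y \right)} = \sqrt{3}$
$V = -108$
$o{\left(x \right)} = 3 x \left(7 + x\right)$ ($o{\left(x \right)} = 3 x \left(x + 7\right) = 3 x \left(7 + x\right)$)
$\frac{1}{V + o{\left(a{\left(-3 \right)} \right)}} = \frac{1}{-108 + 3 \sqrt{3} \left(7 + \sqrt{3}\right)}$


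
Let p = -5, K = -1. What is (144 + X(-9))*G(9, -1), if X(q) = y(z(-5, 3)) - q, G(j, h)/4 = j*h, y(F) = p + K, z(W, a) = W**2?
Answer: -5292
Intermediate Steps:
y(F) = -6 (y(F) = -5 - 1 = -6)
G(j, h) = 4*h*j (G(j, h) = 4*(j*h) = 4*(h*j) = 4*h*j)
X(q) = -6 - q
(144 + X(-9))*G(9, -1) = (144 + (-6 - 1*(-9)))*(4*(-1)*9) = (144 + (-6 + 9))*(-36) = (144 + 3)*(-36) = 147*(-36) = -5292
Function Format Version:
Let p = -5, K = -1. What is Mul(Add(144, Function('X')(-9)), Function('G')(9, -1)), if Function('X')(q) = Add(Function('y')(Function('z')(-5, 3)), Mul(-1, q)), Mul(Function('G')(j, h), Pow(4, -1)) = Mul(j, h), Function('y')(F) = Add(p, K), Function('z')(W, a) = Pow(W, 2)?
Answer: -5292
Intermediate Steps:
Function('y')(F) = -6 (Function('y')(F) = Add(-5, -1) = -6)
Function('G')(j, h) = Mul(4, h, j) (Function('G')(j, h) = Mul(4, Mul(j, h)) = Mul(4, Mul(h, j)) = Mul(4, h, j))
Function('X')(q) = Add(-6, Mul(-1, q))
Mul(Add(144, Function('X')(-9)), Function('G')(9, -1)) = Mul(Add(144, Add(-6, Mul(-1, -9))), Mul(4, -1, 9)) = Mul(Add(144, Add(-6, 9)), -36) = Mul(Add(144, 3), -36) = Mul(147, -36) = -5292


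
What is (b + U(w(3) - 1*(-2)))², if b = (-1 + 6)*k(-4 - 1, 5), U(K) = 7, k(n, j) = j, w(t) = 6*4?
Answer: 1024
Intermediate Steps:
w(t) = 24
b = 25 (b = (-1 + 6)*5 = 5*5 = 25)
(b + U(w(3) - 1*(-2)))² = (25 + 7)² = 32² = 1024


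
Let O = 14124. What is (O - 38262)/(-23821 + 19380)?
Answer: 24138/4441 ≈ 5.4353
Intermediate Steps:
(O - 38262)/(-23821 + 19380) = (14124 - 38262)/(-23821 + 19380) = -24138/(-4441) = -24138*(-1/4441) = 24138/4441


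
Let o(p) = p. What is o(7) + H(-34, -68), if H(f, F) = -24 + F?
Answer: -85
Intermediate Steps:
o(7) + H(-34, -68) = 7 + (-24 - 68) = 7 - 92 = -85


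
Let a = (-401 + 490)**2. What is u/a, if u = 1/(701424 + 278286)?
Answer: 1/7760282910 ≈ 1.2886e-10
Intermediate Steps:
u = 1/979710 ≈ 1.0207e-6
a = 7921 (a = 89**2 = 7921)
u/a = (1/979710)/7921 = (1/979710)*(1/7921) = 1/7760282910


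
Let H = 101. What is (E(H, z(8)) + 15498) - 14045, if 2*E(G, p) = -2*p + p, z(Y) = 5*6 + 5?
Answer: 2871/2 ≈ 1435.5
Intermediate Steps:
z(Y) = 35 (z(Y) = 30 + 5 = 35)
E(G, p) = -p/2 (E(G, p) = (-2*p + p)/2 = (-p)/2 = -p/2)
(E(H, z(8)) + 15498) - 14045 = (-½*35 + 15498) - 14045 = (-35/2 + 15498) - 14045 = 30961/2 - 14045 = 2871/2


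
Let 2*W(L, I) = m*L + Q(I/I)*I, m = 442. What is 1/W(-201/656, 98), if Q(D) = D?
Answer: -656/12277 ≈ -0.053433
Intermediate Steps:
W(L, I) = I/2 + 221*L (W(L, I) = (442*L + (I/I)*I)/2 = (442*L + 1*I)/2 = (442*L + I)/2 = (I + 442*L)/2 = I/2 + 221*L)
1/W(-201/656, 98) = 1/((½)*98 + 221*(-201/656)) = 1/(49 + 221*(-201*1/656)) = 1/(49 + 221*(-201/656)) = 1/(49 - 44421/656) = 1/(-12277/656) = -656/12277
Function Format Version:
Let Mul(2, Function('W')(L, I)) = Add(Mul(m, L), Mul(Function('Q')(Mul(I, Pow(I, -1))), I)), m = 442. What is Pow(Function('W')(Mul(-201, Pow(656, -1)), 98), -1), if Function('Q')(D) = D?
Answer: Rational(-656, 12277) ≈ -0.053433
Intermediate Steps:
Function('W')(L, I) = Add(Mul(Rational(1, 2), I), Mul(221, L)) (Function('W')(L, I) = Mul(Rational(1, 2), Add(Mul(442, L), Mul(Mul(I, Pow(I, -1)), I))) = Mul(Rational(1, 2), Add(Mul(442, L), Mul(1, I))) = Mul(Rational(1, 2), Add(Mul(442, L), I)) = Mul(Rational(1, 2), Add(I, Mul(442, L))) = Add(Mul(Rational(1, 2), I), Mul(221, L)))
Pow(Function('W')(Mul(-201, Pow(656, -1)), 98), -1) = Pow(Add(Mul(Rational(1, 2), 98), Mul(221, Mul(-201, Pow(656, -1)))), -1) = Pow(Add(49, Mul(221, Mul(-201, Rational(1, 656)))), -1) = Pow(Add(49, Mul(221, Rational(-201, 656))), -1) = Pow(Add(49, Rational(-44421, 656)), -1) = Pow(Rational(-12277, 656), -1) = Rational(-656, 12277)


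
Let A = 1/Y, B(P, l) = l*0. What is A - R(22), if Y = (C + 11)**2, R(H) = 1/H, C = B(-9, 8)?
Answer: -9/242 ≈ -0.037190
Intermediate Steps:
B(P, l) = 0
C = 0
Y = 121 (Y = (0 + 11)**2 = 11**2 = 121)
A = 1/121 ≈ 0.0082645
A - R(22) = 1/121 - 1/22 = -9/242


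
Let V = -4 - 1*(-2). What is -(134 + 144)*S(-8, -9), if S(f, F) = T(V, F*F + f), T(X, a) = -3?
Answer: 834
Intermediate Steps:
V = -2 (V = -4 + 2 = -2)
S(f, F) = -3
-(134 + 144)*S(-8, -9) = -(134 + 144)*(-3) = -278*(-3) = -1*(-834) = 834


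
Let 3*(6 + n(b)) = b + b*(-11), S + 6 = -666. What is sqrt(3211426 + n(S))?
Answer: 2*sqrt(803415) ≈ 1792.7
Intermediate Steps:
S = -672 (S = -6 - 666 = -672)
n(b) = -6 - 10*b/3 (n(b) = -6 + (b + b*(-11))/3 = -6 + (b - 11*b)/3 = -6 + (-10*b)/3 = -6 - 10*b/3)
sqrt(3211426 + n(S)) = sqrt(3211426 + (-6 - 10/3*(-672))) = sqrt(3211426 + (-6 + 2240)) = sqrt(3211426 + 2234) = sqrt(3213660) = 2*sqrt(803415)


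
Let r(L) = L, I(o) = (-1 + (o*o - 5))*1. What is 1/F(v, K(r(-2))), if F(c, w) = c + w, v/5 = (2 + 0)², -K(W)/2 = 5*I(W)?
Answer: 1/40 ≈ 0.025000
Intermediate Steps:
I(o) = -6 + o² (I(o) = (-1 + (o² - 5))*1 = (-1 + (-5 + o²))*1 = (-6 + o²)*1 = -6 + o²)
K(W) = 60 - 10*W² (K(W) = -10*(-6 + W²) = -2*(-30 + 5*W²) = 60 - 10*W²)
v = 20 (v = 5*(2 + 0)² = 5*2² = 5*4 = 20)
1/F(v, K(r(-2))) = 1/(20 + (60 - 10*(-2)²)) = 1/(20 + (60 - 10*4)) = 1/(20 + (60 - 40)) = 1/(20 + 20) = 1/40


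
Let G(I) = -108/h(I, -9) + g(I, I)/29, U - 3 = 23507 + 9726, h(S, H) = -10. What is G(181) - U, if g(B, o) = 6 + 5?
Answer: -4817599/145 ≈ -33225.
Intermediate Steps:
U = 33236 (U = 3 + (23507 + 9726) = 3 + 33233 = 33236)
g(B, o) = 11
G(I) = 1621/145 (G(I) = -108/(-10) + 11/29 = -108*(-⅒) + 11*(1/29) = 54/5 + 11/29 = 1621/145)
G(181) - U = 1621/145 - 1*33236 = 1621/145 - 33236 = -4817599/145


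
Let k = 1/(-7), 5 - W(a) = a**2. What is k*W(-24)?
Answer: 571/7 ≈ 81.571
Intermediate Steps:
W(a) = 5 - a**2
k = -1/7 ≈ -0.14286
k*W(-24) = -(5 - 1*(-24)**2)/7 = -(5 - 1*576)/7 = -(5 - 576)/7 = -1/7*(-571) = 571/7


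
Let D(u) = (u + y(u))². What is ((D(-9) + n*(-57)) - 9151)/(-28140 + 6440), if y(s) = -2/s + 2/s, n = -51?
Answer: 6163/21700 ≈ 0.28401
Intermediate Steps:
y(s) = 0
D(u) = u² (D(u) = (u + 0)² = u²)
((D(-9) + n*(-57)) - 9151)/(-28140 + 6440) = (((-9)² - 51*(-57)) - 9151)/(-28140 + 6440) = ((81 + 2907) - 9151)/(-21700) = (2988 - 9151)*(-1/21700) = -6163*(-1/21700) = 6163/21700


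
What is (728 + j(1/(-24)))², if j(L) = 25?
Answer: 567009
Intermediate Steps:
(728 + j(1/(-24)))² = (728 + 25)² = 753² = 567009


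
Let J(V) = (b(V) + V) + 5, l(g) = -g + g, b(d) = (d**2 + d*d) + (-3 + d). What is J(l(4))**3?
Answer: 8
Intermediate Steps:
b(d) = -3 + d + 2*d**2 (b(d) = (d**2 + d**2) + (-3 + d) = 2*d**2 + (-3 + d) = -3 + d + 2*d**2)
l(g) = 0
J(V) = 2 + 2*V + 2*V**2 (J(V) = ((-3 + V + 2*V**2) + V) + 5 = (-3 + 2*V + 2*V**2) + 5 = 2 + 2*V + 2*V**2)
J(l(4))**3 = (2 + 2*0 + 2*0**2)**3 = (2 + 0 + 2*0)**3 = (2 + 0 + 0)**3 = 2**3 = 8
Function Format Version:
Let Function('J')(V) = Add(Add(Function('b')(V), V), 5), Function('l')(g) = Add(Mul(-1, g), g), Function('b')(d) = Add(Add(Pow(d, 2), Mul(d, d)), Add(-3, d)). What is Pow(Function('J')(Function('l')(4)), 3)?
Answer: 8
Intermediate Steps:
Function('b')(d) = Add(-3, d, Mul(2, Pow(d, 2))) (Function('b')(d) = Add(Add(Pow(d, 2), Pow(d, 2)), Add(-3, d)) = Add(Mul(2, Pow(d, 2)), Add(-3, d)) = Add(-3, d, Mul(2, Pow(d, 2))))
Function('l')(g) = 0
Function('J')(V) = Add(2, Mul(2, V), Mul(2, Pow(V, 2))) (Function('J')(V) = Add(Add(Add(-3, V, Mul(2, Pow(V, 2))), V), 5) = Add(Add(-3, Mul(2, V), Mul(2, Pow(V, 2))), 5) = Add(2, Mul(2, V), Mul(2, Pow(V, 2))))
Pow(Function('J')(Function('l')(4)), 3) = Pow(Add(2, Mul(2, 0), Mul(2, Pow(0, 2))), 3) = Pow(Add(2, 0, Mul(2, 0)), 3) = Pow(Add(2, 0, 0), 3) = Pow(2, 3) = 8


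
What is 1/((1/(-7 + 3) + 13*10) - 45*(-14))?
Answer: 4/3039 ≈ 0.0013162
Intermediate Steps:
1/((1/(-7 + 3) + 13*10) - 45*(-14)) = 1/((1/(-4) + 130) + 630) = 1/((-¼ + 130) + 630) = 1/(519/4 + 630) = 1/(3039/4) = 4/3039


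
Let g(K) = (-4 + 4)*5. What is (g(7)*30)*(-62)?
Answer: 0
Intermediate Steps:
g(K) = 0 (g(K) = 0*5 = 0)
(g(7)*30)*(-62) = (0*30)*(-62) = 0*(-62) = 0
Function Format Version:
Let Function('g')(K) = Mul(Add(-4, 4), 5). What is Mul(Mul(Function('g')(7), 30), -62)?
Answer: 0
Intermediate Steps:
Function('g')(K) = 0 (Function('g')(K) = Mul(0, 5) = 0)
Mul(Mul(Function('g')(7), 30), -62) = Mul(Mul(0, 30), -62) = Mul(0, -62) = 0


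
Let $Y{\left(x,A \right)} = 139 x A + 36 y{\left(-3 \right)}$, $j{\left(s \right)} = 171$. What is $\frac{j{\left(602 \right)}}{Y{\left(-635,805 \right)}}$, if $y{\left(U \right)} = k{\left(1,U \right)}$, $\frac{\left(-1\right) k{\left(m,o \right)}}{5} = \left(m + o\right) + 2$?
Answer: $- \frac{171}{71053325} \approx -2.4066 \cdot 10^{-6}$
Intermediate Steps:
$k{\left(m,o \right)} = -10 - 5 m - 5 o$ ($k{\left(m,o \right)} = - 5 \left(\left(m + o\right) + 2\right) = - 5 \left(2 + m + o\right) = -10 - 5 m - 5 o$)
$y{\left(U \right)} = -15 - 5 U$ ($y{\left(U \right)} = -10 - 5 - 5 U = -15 - 5 U$)
$Y{\left(x,A \right)} = 139 A x$ ($Y{\left(x,A \right)} = 139 x A + 36 \left(-15 - -15\right) = 139 A x + 36 \left(-15 + 15\right) = 139 A x + 36 \cdot 0 = 139 A x + 0 = 139 A x$)
$\frac{j{\left(602 \right)}}{Y{\left(-635,805 \right)}} = \frac{171}{139 \cdot 805 \left(-635\right)} = \frac{171}{-71053325} = 171 \left(- \frac{1}{71053325}\right) = - \frac{171}{71053325}$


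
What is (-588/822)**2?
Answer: 9604/18769 ≈ 0.51169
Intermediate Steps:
(-588/822)**2 = (-588*1/822)**2 = (-98/137)**2 = 9604/18769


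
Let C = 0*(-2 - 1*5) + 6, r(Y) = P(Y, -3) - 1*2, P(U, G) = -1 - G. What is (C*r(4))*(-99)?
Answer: 0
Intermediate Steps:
r(Y) = 0 (r(Y) = (-1 - 1*(-3)) - 1*2 = (-1 + 3) - 2 = 2 - 2 = 0)
C = 6 (C = 0*(-2 - 5) + 6 = 0*(-7) + 6 = 0 + 6 = 6)
(C*r(4))*(-99) = (6*0)*(-99) = 0*(-99) = 0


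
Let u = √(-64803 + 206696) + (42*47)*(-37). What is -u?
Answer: 73038 - √141893 ≈ 72661.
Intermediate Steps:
u = -73038 + √141893 (u = √141893 + 1974*(-37) = √141893 - 73038 = -73038 + √141893 ≈ -72661.)
-u = -(-73038 + √141893) = 73038 - √141893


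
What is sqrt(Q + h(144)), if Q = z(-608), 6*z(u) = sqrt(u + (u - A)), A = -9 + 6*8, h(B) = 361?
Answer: sqrt(12996 + 6*I*sqrt(1255))/6 ≈ 19.001 + 0.15537*I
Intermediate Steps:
A = 39 (A = -9 + 48 = 39)
z(u) = sqrt(-39 + 2*u)/6 (z(u) = sqrt(u + (u - 1*39))/6 = sqrt(u + (u - 39))/6 = sqrt(u + (-39 + u))/6 = sqrt(-39 + 2*u)/6)
Q = I*sqrt(1255)/6 (Q = sqrt(-39 + 2*(-608))/6 = sqrt(-39 - 1216)/6 = sqrt(-1255)/6 = (I*sqrt(1255))/6 = I*sqrt(1255)/6 ≈ 5.9043*I)
sqrt(Q + h(144)) = sqrt(I*sqrt(1255)/6 + 361) = sqrt(361 + I*sqrt(1255)/6)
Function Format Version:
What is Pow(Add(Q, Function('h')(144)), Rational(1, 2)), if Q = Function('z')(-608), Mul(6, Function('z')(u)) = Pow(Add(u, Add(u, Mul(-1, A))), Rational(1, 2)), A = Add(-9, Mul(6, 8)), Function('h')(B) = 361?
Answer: Mul(Rational(1, 6), Pow(Add(12996, Mul(6, I, Pow(1255, Rational(1, 2)))), Rational(1, 2))) ≈ Add(19.001, Mul(0.15537, I))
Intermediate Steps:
A = 39 (A = Add(-9, 48) = 39)
Function('z')(u) = Mul(Rational(1, 6), Pow(Add(-39, Mul(2, u)), Rational(1, 2))) (Function('z')(u) = Mul(Rational(1, 6), Pow(Add(u, Add(u, Mul(-1, 39))), Rational(1, 2))) = Mul(Rational(1, 6), Pow(Add(u, Add(u, -39)), Rational(1, 2))) = Mul(Rational(1, 6), Pow(Add(u, Add(-39, u)), Rational(1, 2))) = Mul(Rational(1, 6), Pow(Add(-39, Mul(2, u)), Rational(1, 2))))
Q = Mul(Rational(1, 6), I, Pow(1255, Rational(1, 2))) (Q = Mul(Rational(1, 6), Pow(Add(-39, Mul(2, -608)), Rational(1, 2))) = Mul(Rational(1, 6), Pow(Add(-39, -1216), Rational(1, 2))) = Mul(Rational(1, 6), Pow(-1255, Rational(1, 2))) = Mul(Rational(1, 6), Mul(I, Pow(1255, Rational(1, 2)))) = Mul(Rational(1, 6), I, Pow(1255, Rational(1, 2))) ≈ Mul(5.9043, I))
Pow(Add(Q, Function('h')(144)), Rational(1, 2)) = Pow(Add(Mul(Rational(1, 6), I, Pow(1255, Rational(1, 2))), 361), Rational(1, 2)) = Pow(Add(361, Mul(Rational(1, 6), I, Pow(1255, Rational(1, 2)))), Rational(1, 2))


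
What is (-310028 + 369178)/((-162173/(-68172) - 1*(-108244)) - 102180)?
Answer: 175320600/17980747 ≈ 9.7505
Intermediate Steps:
(-310028 + 369178)/((-162173/(-68172) - 1*(-108244)) - 102180) = 59150/((-162173*(-1/68172) + 108244) - 102180) = 59150/((7051/2964 + 108244) - 102180) = 59150/(320842267/2964 - 102180) = 59150/(17980747/2964) = 59150*(2964/17980747) = 175320600/17980747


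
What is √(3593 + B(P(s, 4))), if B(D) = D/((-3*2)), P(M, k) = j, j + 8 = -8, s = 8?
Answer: √32361/3 ≈ 59.964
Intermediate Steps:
j = -16 (j = -8 - 8 = -16)
P(M, k) = -16
B(D) = -D/6 (B(D) = D/(-6) = D*(-⅙) = -D/6)
√(3593 + B(P(s, 4))) = √(3593 - ⅙*(-16)) = √(3593 + 8/3) = √(10787/3) = √32361/3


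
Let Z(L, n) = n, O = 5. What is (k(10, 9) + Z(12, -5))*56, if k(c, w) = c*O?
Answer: 2520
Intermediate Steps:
k(c, w) = 5*c (k(c, w) = c*5 = 5*c)
(k(10, 9) + Z(12, -5))*56 = (5*10 - 5)*56 = (50 - 5)*56 = 45*56 = 2520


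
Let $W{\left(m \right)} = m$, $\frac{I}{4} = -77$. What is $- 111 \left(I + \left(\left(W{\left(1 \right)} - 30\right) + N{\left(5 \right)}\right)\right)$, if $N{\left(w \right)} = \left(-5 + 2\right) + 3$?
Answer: $37407$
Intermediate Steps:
$I = -308$ ($I = 4 \left(-77\right) = -308$)
$N{\left(w \right)} = 0$ ($N{\left(w \right)} = -3 + 3 = 0$)
$- 111 \left(I + \left(\left(W{\left(1 \right)} - 30\right) + N{\left(5 \right)}\right)\right) = - 111 \left(-308 + \left(\left(1 - 30\right) + 0\right)\right) = - 111 \left(-308 + \left(-29 + 0\right)\right) = - 111 \left(-308 - 29\right) = \left(-111\right) \left(-337\right) = 37407$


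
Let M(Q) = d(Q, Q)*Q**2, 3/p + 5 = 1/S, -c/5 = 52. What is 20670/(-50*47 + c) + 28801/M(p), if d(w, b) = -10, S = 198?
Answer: -817765371389/102322440 ≈ -7992.0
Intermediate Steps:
c = -260 (c = -5*52 = -260)
p = -594/989 (p = 3/(-5 + 1/198) = 3/(-989/198) = 3*(-198/989) = -594/989 ≈ -0.60061)
M(Q) = -10*Q**2
20670/(-50*47 + c) + 28801/M(p) = 20670/(-50*47 - 260) + 28801/((-10*(-594/989)**2)) = 20670/(-2350 - 260) + 28801/((-10*352836/978121)) = 20670/(-2610) + 28801/(-3528360/978121) = 20670*(-1/2610) + 28801*(-978121/3528360) = -689/87 - 28170862921/3528360 = -817765371389/102322440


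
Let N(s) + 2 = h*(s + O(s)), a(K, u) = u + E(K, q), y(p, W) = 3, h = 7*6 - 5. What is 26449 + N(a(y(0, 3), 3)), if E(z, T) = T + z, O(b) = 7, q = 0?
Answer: 26928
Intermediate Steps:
h = 37 (h = 42 - 5 = 37)
a(K, u) = K + u (a(K, u) = u + (0 + K) = u + K = K + u)
N(s) = 257 + 37*s (N(s) = -2 + 37*(s + 7) = -2 + 37*(7 + s) = -2 + (259 + 37*s) = 257 + 37*s)
26449 + N(a(y(0, 3), 3)) = 26449 + (257 + 37*(3 + 3)) = 26449 + (257 + 37*6) = 26449 + (257 + 222) = 26449 + 479 = 26928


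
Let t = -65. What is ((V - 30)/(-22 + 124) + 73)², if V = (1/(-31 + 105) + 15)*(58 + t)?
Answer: 292688574049/56972304 ≈ 5137.4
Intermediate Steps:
V = -7777/74 (V = (1/(-31 + 105) + 15)*(58 - 65) = (1/74 + 15)*(-7) = (1111/74)*(-7) = -7777/74 ≈ -105.09)
((V - 30)/(-22 + 124) + 73)² = ((-7777/74 - 30)/(-22 + 124) + 73)² = (-9997/74/102 + 73)² = (-9997/74*1/102 + 73)² = (-9997/7548 + 73)² = (541007/7548)² = 292688574049/56972304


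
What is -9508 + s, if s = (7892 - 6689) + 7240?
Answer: -1065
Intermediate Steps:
s = 8443 (s = 1203 + 7240 = 8443)
-9508 + s = -9508 + 8443 = -1065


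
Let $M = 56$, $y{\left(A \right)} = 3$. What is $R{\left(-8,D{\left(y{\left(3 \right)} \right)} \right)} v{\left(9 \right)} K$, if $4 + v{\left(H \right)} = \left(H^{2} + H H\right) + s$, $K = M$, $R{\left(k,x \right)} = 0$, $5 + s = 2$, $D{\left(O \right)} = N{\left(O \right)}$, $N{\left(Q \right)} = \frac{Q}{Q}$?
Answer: $0$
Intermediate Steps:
$N{\left(Q \right)} = 1$
$D{\left(O \right)} = 1$
$s = -3$ ($s = -5 + 2 = -3$)
$K = 56$
$v{\left(H \right)} = -7 + 2 H^{2}$ ($v{\left(H \right)} = -4 - \left(3 - H^{2} - H H\right) = -4 + \left(\left(H^{2} + H^{2}\right) - 3\right) = -4 + \left(2 H^{2} - 3\right) = -4 + \left(-3 + 2 H^{2}\right) = -7 + 2 H^{2}$)
$R{\left(-8,D{\left(y{\left(3 \right)} \right)} \right)} v{\left(9 \right)} K = 0 \left(-7 + 2 \cdot 9^{2}\right) 56 = 0 \left(-7 + 2 \cdot 81\right) 56 = 0 \left(-7 + 162\right) 56 = 0 \cdot 155 \cdot 56 = 0 \cdot 56 = 0$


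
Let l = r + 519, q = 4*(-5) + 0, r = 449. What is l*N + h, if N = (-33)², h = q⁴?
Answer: 1214152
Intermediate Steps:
q = -20 (q = -20 + 0 = -20)
h = 160000 (h = (-20)⁴ = 160000)
N = 1089
l = 968 (l = 449 + 519 = 968)
l*N + h = 968*1089 + 160000 = 1054152 + 160000 = 1214152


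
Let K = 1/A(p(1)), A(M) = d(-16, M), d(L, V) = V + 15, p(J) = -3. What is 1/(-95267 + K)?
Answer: -12/1143203 ≈ -1.0497e-5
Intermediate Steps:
d(L, V) = 15 + V
A(M) = 15 + M
K = 1/12 (K = 1/(15 - 3) = 1/12 ≈ 0.083333)
1/(-95267 + K) = 1/(-95267 + 1/12) = 1/(-1143203/12) = -12/1143203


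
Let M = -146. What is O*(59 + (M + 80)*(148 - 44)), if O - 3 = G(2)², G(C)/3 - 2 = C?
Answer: -1000335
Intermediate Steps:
G(C) = 6 + 3*C
O = 147 (O = 3 + (6 + 3*2)² = 3 + (6 + 6)² = 3 + 12² = 3 + 144 = 147)
O*(59 + (M + 80)*(148 - 44)) = 147*(59 + (-146 + 80)*(148 - 44)) = 147*(59 - 66*104) = 147*(59 - 6864) = 147*(-6805) = -1000335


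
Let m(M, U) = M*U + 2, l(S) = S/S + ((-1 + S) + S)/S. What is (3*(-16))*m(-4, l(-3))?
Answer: 544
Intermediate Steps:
l(S) = 1 + (-1 + 2*S)/S
m(M, U) = 2 + M*U
(3*(-16))*m(-4, l(-3)) = (3*(-16))*(2 - 4*(3 - 1/(-3))) = -48*(2 - 4*(3 - 1*(-⅓))) = -48*(2 - 4*(3 + ⅓)) = -48*(2 - 4*10/3) = -48*(2 - 40/3) = -48*(-34/3) = 544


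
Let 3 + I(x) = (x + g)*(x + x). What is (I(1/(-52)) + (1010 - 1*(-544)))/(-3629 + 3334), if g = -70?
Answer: -2100593/398840 ≈ -5.2668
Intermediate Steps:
I(x) = -3 + 2*x*(-70 + x) (I(x) = -3 + (x - 70)*(x + x) = -3 + (-70 + x)*(2*x) = -3 + 2*x*(-70 + x))
(I(1/(-52)) + (1010 - 1*(-544)))/(-3629 + 3334) = ((-3 - 140/(-52) + 2*(1/(-52))²) + (1010 - 1*(-544)))/(-3629 + 3334) = ((-3 - 140*(-1/52) + 2*(-1/52)²) + (1010 + 544))/(-295) = ((-3 + 35/13 + 2*(1/2704)) + 1554)*(-1/295) = ((-3 + 35/13 + 1/1352) + 1554)*(-1/295) = (-415/1352 + 1554)*(-1/295) = (2100593/1352)*(-1/295) = -2100593/398840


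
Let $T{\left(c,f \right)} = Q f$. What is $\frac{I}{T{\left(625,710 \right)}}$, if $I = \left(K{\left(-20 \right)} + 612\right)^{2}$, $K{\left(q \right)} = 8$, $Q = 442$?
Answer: $\frac{19220}{15691} \approx 1.2249$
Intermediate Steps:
$T{\left(c,f \right)} = 442 f$
$I = 384400$ ($I = \left(8 + 612\right)^{2} = 620^{2} = 384400$)
$\frac{I}{T{\left(625,710 \right)}} = \frac{384400}{442 \cdot 710} = \frac{384400}{313820} = 384400 \cdot \frac{1}{313820} = \frac{19220}{15691}$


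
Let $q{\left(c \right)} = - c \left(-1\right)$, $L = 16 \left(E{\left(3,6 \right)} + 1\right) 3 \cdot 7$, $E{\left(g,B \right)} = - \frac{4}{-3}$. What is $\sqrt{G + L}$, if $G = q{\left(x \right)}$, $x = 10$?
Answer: $\sqrt{794} \approx 28.178$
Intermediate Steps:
$E{\left(g,B \right)} = \frac{4}{3}$ ($E{\left(g,B \right)} = \left(-4\right) \left(- \frac{1}{3}\right) = \frac{4}{3}$)
$L = 784$ ($L = 16 \left(\frac{4}{3} + 1\right) 3 \cdot 7 = 16 \cdot \frac{7}{3} \cdot 3 \cdot 7 = 16 \cdot 7 \cdot 7 = 112 \cdot 7 = 784$)
$q{\left(c \right)} = c$
$G = 10$
$\sqrt{G + L} = \sqrt{10 + 784} = \sqrt{794}$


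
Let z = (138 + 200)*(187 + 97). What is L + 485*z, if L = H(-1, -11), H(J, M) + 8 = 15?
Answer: 46556127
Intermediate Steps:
H(J, M) = 7 (H(J, M) = -8 + 15 = 7)
L = 7
z = 95992 (z = 338*284 = 95992)
L + 485*z = 7 + 485*95992 = 7 + 46556120 = 46556127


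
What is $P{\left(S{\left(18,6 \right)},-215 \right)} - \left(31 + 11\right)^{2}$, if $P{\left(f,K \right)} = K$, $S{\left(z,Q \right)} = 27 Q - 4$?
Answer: $-1979$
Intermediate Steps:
$S{\left(z,Q \right)} = -4 + 27 Q$
$P{\left(S{\left(18,6 \right)},-215 \right)} - \left(31 + 11\right)^{2} = -215 - \left(31 + 11\right)^{2} = -215 - 42^{2} = -215 - 1764 = -1979$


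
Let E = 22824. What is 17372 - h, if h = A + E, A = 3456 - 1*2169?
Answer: -6739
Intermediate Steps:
A = 1287 (A = 3456 - 2169 = 1287)
h = 24111 (h = 1287 + 22824 = 24111)
17372 - h = 17372 - 1*24111 = 17372 - 24111 = -6739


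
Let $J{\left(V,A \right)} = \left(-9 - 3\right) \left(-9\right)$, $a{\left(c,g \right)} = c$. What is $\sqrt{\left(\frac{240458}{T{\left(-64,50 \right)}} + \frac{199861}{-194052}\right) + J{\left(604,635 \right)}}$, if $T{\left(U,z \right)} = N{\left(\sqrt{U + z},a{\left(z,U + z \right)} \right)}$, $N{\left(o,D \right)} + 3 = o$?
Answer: $\sqrt{\frac{132215}{1236} - \frac{240458}{3 - i \sqrt{14}}} \approx 96.992 - 201.65 i$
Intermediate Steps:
$N{\left(o,D \right)} = -3 + o$
$T{\left(U,z \right)} = -3 + \sqrt{U + z}$
$J{\left(V,A \right)} = 108$ ($J{\left(V,A \right)} = \left(-12\right) \left(-9\right) = 108$)
$\sqrt{\left(\frac{240458}{T{\left(-64,50 \right)}} + \frac{199861}{-194052}\right) + J{\left(604,635 \right)}} = \sqrt{\left(\frac{240458}{-3 + \sqrt{-64 + 50}} + \frac{199861}{-194052}\right) + 108} = \sqrt{\left(\frac{240458}{-3 + \sqrt{-14}} + 199861 \left(- \frac{1}{194052}\right)\right) + 108} = \sqrt{\left(\frac{240458}{-3 + i \sqrt{14}} - \frac{1273}{1236}\right) + 108} = \sqrt{\left(- \frac{1273}{1236} + \frac{240458}{-3 + i \sqrt{14}}\right) + 108} = \sqrt{\frac{132215}{1236} + \frac{240458}{-3 + i \sqrt{14}}}$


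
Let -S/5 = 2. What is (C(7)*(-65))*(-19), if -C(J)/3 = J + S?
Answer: 11115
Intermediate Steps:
S = -10 (S = -5*2 = -10)
C(J) = 30 - 3*J (C(J) = -3*(J - 10) = -3*(-10 + J) = 30 - 3*J)
(C(7)*(-65))*(-19) = ((30 - 3*7)*(-65))*(-19) = ((30 - 21)*(-65))*(-19) = (9*(-65))*(-19) = -585*(-19) = 11115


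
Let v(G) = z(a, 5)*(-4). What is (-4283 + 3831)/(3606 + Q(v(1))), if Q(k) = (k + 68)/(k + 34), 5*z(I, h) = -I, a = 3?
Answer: -20566/164161 ≈ -0.12528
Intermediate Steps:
z(I, h) = -I/5 (z(I, h) = (-I)/5 = -I/5)
v(G) = 12/5 (v(G) = -⅕*3*(-4) = -⅗*(-4) = 12/5)
Q(k) = (68 + k)/(34 + k)
(-4283 + 3831)/(3606 + Q(v(1))) = (-4283 + 3831)/(3606 + (68 + 12/5)/(34 + 12/5)) = -452/(3606 + (352/5)/(182/5)) = -452/(3606 + (5/182)*(352/5)) = -452/(3606 + 176/91) = -452/328322/91 = -452*91/328322 = -20566/164161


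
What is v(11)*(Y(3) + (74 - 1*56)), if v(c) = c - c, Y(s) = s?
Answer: 0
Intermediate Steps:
v(c) = 0
v(11)*(Y(3) + (74 - 1*56)) = 0*(3 + (74 - 1*56)) = 0*(3 + (74 - 56)) = 0*(3 + 18) = 0*21 = 0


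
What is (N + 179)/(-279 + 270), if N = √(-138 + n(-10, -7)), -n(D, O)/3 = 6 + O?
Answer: -179/9 - I*√15/3 ≈ -19.889 - 1.291*I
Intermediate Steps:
n(D, O) = -18 - 3*O (n(D, O) = -3*(6 + O) = -18 - 3*O)
N = 3*I*√15 (N = √(-138 + (-18 - 3*(-7))) = √(-138 + (-18 + 21)) = √(-138 + 3) = √(-135) = 3*I*√15 ≈ 11.619*I)
(N + 179)/(-279 + 270) = (3*I*√15 + 179)/(-279 + 270) = (179 + 3*I*√15)/(-9) = (179 + 3*I*√15)*(-⅑) = -179/9 - I*√15/3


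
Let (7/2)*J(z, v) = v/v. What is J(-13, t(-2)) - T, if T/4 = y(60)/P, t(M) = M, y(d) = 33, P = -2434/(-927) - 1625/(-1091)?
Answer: -926170130/29133083 ≈ -31.791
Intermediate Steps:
P = 4161869/1011357 (P = -2434*(-1/927) - 1625*(-1/1091) = 2434/927 + 1625/1091 = 4161869/1011357 ≈ 4.1151)
T = 133499124/4161869 (T = 4*(33/(4161869/1011357)) = 4*(33*(1011357/4161869)) = 4*(33374781/4161869) = 133499124/4161869 ≈ 32.077)
J(z, v) = 2/7 (J(z, v) = 2*(v/v)/7 = (2/7)*1 = 2/7)
J(-13, t(-2)) - T = 2/7 - 1*133499124/4161869 = 2/7 - 133499124/4161869 = -926170130/29133083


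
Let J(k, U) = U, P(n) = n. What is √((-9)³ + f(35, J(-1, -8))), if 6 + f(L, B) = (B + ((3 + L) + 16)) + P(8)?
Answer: I*√681 ≈ 26.096*I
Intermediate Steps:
f(L, B) = 21 + B + L (f(L, B) = -6 + ((B + ((3 + L) + 16)) + 8) = -6 + ((B + (19 + L)) + 8) = -6 + ((19 + B + L) + 8) = -6 + (27 + B + L) = 21 + B + L)
√((-9)³ + f(35, J(-1, -8))) = √((-9)³ + (21 - 8 + 35)) = √(-729 + 48) = √(-681) = I*√681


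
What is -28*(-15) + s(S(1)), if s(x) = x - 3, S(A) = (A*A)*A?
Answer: 418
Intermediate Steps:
S(A) = A³ (S(A) = A²*A = A³)
s(x) = -3 + x
-28*(-15) + s(S(1)) = -28*(-15) + (-3 + 1³) = 420 + (-3 + 1) = 420 - 2 = 418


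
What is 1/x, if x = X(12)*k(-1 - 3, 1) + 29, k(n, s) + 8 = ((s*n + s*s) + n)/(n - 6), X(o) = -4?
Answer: 5/291 ≈ 0.017182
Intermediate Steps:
k(n, s) = -8 + (n + s² + n*s)/(-6 + n) (k(n, s) = -8 + ((s*n + s*s) + n)/(n - 6) = -8 + ((n*s + s²) + n)/(-6 + n) = -8 + ((s² + n*s) + n)/(-6 + n) = -8 + (n + s² + n*s)/(-6 + n))
x = 291/5 (x = -4*(48 + 1² - 7*(-1 - 3) + (-1 - 3)*1)/(-6 + (-1 - 3)) + 29 = -4*(48 + 1 - 7*(-4) - 4*1)/(-6 - 4) + 29 = -4*(48 + 1 + 28 - 4)/(-10) + 29 = -(-2)*73/5 + 29 = -4*(-73/10) + 29 = 146/5 + 29 = 291/5 ≈ 58.200)
1/x = 1/(291/5) = 5/291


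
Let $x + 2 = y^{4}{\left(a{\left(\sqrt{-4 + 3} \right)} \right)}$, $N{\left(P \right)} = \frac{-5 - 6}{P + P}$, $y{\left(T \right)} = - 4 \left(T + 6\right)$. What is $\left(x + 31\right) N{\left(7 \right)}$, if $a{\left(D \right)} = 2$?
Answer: $- \frac{11534655}{14} \approx -8.239 \cdot 10^{5}$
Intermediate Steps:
$y{\left(T \right)} = -24 - 4 T$ ($y{\left(T \right)} = - 4 \left(6 + T\right) = -24 - 4 T$)
$N{\left(P \right)} = - \frac{11}{2 P}$
$x = 1048574$ ($x = -2 + \left(-24 - 8\right)^{4} = -2 + \left(-32\right)^{4} = -2 + 1048576 = 1048574$)
$\left(x + 31\right) N{\left(7 \right)} = \left(1048574 + 31\right) \left(- \frac{11}{2 \cdot 7}\right) = 1048605 \left(\left(- \frac{11}{2}\right) \frac{1}{7}\right) = 1048605 \left(- \frac{11}{14}\right) = - \frac{11534655}{14}$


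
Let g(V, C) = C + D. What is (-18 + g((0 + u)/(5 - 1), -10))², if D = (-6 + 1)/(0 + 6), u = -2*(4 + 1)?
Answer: 29929/36 ≈ 831.36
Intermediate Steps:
u = -10 (u = -2*5 = -10)
D = -⅚ (D = -5/6 = -5*⅙ = -⅚ ≈ -0.83333)
g(V, C) = -⅚ + C (g(V, C) = C - ⅚ = -⅚ + C)
(-18 + g((0 + u)/(5 - 1), -10))² = (-18 + (-⅚ - 10))² = (-18 - 65/6)² = (-173/6)² = 29929/36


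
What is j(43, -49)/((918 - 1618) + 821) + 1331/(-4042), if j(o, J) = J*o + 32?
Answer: -8548201/489082 ≈ -17.478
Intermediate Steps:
j(o, J) = 32 + J*o
j(43, -49)/((918 - 1618) + 821) + 1331/(-4042) = (32 - 49*43)/((918 - 1618) + 821) + 1331/(-4042) = (32 - 2107)/(-700 + 821) + 1331*(-1/4042) = -2075/121 - 1331/4042 = -8548201/489082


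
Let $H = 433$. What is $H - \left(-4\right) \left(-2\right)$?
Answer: $425$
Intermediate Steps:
$H - \left(-4\right) \left(-2\right) = 433 - \left(-4\right) \left(-2\right) = 433 - 8 = 425$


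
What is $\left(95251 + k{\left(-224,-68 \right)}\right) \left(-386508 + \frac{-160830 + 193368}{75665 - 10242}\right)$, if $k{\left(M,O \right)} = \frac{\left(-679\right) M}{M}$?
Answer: $- \frac{2391393019281912}{65423} \approx -3.6553 \cdot 10^{10}$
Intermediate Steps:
$k{\left(M,O \right)} = -679$
$\left(95251 + k{\left(-224,-68 \right)}\right) \left(-386508 + \frac{-160830 + 193368}{75665 - 10242}\right) = \left(95251 - 679\right) \left(-386508 + \frac{-160830 + 193368}{75665 - 10242}\right) = 94572 \left(-386508 + \frac{32538}{65423}\right) = 94572 \left(- \frac{25286480346}{65423}\right) = - \frac{2391393019281912}{65423}$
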